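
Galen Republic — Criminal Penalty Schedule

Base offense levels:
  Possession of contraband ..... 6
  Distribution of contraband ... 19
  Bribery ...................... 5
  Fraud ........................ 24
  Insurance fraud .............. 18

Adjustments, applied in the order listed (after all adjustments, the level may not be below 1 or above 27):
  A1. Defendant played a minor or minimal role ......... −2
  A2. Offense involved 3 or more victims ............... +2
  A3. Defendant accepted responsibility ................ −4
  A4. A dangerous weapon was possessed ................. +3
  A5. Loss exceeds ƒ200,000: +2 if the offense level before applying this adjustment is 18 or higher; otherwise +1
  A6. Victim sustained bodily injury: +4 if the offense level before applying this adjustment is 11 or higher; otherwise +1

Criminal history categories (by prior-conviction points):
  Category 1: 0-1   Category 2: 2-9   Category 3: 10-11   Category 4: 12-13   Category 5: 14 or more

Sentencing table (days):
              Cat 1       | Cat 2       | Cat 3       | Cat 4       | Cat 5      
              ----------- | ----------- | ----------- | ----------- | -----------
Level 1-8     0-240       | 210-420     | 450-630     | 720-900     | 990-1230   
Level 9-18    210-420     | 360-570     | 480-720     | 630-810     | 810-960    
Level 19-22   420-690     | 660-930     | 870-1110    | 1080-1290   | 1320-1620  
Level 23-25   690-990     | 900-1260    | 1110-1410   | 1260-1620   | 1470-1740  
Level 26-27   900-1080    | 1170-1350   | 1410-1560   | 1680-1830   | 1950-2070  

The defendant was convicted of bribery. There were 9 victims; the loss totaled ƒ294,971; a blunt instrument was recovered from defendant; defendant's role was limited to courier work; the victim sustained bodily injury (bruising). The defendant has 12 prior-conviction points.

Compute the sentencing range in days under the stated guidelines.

Base offense level for bribery: 5.
A1 applies: 5 − 2 = 3.
A2 applies: 3 + 2 = 5.
A3 does not apply.
A4 applies: 5 + 3 = 8.
A5 applies (level before this adjustment is 8 < 18, so +1): 8 + 1 = 9.
A6 applies (level before this adjustment is 9 < 11, so +1): 9 + 1 = 10.
Final offense level: 10.
Criminal history: 12 prior points → Category 4 (12-13).
Level 10 falls in the 9-18 band.
Grid: Level 9-18 × Category 4 = 630-810 days.

630-810 days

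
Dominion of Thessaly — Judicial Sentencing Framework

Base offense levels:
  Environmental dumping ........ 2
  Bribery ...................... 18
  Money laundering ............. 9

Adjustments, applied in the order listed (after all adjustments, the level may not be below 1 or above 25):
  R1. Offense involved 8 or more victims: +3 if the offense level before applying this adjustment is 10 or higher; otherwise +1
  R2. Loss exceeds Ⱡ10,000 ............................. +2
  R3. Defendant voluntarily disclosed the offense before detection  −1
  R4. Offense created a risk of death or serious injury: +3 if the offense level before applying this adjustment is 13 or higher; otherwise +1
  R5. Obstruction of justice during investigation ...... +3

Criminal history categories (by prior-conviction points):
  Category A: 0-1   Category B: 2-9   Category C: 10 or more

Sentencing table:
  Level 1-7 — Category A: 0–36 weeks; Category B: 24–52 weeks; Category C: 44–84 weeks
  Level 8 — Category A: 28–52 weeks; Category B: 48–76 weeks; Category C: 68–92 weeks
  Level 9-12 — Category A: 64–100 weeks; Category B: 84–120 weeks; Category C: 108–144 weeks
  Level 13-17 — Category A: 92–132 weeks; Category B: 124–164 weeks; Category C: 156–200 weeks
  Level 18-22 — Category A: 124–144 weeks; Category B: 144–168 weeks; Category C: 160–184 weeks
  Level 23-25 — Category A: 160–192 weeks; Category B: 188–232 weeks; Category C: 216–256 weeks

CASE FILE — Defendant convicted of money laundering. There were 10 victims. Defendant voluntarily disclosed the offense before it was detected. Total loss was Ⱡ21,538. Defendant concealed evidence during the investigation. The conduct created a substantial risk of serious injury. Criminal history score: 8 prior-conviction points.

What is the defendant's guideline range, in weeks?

124-164 weeks

Base offense level for money laundering: 9.
R1 applies (level before this adjustment is 9 < 10, so +1): 9 + 1 = 10.
R2 applies: 10 + 2 = 12.
R3 applies: 12 − 1 = 11.
R4 applies (level before this adjustment is 11 < 13, so +1): 11 + 1 = 12.
R5 applies: 12 + 3 = 15.
Final offense level: 15.
Criminal history: 8 prior points → Category B (2-9).
Level 15 falls in the 13-17 band.
Grid: Level 13-17 × Category B = 124-164 weeks.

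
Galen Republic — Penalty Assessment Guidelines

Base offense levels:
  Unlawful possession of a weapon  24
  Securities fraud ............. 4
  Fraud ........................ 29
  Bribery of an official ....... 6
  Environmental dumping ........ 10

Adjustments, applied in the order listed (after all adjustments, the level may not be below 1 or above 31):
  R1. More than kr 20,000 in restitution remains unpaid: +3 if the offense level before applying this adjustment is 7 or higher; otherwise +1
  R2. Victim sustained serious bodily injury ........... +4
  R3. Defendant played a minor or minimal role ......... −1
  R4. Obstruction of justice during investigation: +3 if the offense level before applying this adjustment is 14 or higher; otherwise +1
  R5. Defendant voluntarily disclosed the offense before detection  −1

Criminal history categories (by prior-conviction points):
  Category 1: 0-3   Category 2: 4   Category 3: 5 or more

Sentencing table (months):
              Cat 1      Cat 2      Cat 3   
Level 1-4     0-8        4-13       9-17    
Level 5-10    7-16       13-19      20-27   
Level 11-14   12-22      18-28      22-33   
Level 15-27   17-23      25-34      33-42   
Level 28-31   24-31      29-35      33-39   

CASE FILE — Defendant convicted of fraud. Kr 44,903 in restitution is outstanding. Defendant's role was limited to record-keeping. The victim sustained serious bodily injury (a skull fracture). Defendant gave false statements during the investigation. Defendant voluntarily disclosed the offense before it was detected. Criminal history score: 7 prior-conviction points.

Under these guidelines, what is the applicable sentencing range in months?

33-39 months

Base offense level for fraud: 29.
R1 applies (level before this adjustment is 29 ≥ 7, so +3): 29 + 3 = 32.
R2 applies: 32 + 4 = 36.
R3 applies: 36 − 1 = 35.
R4 applies (level before this adjustment is 35 ≥ 14, so +3): 35 + 3 = 38.
R5 applies: 38 − 1 = 37.
Level 37 exceeds the maximum of 31; capped at 31.
Final offense level: 31.
Criminal history: 7 prior points → Category 3 (5+).
Level 31 falls in the 28-31 band.
Grid: Level 28-31 × Category 3 = 33-39 months.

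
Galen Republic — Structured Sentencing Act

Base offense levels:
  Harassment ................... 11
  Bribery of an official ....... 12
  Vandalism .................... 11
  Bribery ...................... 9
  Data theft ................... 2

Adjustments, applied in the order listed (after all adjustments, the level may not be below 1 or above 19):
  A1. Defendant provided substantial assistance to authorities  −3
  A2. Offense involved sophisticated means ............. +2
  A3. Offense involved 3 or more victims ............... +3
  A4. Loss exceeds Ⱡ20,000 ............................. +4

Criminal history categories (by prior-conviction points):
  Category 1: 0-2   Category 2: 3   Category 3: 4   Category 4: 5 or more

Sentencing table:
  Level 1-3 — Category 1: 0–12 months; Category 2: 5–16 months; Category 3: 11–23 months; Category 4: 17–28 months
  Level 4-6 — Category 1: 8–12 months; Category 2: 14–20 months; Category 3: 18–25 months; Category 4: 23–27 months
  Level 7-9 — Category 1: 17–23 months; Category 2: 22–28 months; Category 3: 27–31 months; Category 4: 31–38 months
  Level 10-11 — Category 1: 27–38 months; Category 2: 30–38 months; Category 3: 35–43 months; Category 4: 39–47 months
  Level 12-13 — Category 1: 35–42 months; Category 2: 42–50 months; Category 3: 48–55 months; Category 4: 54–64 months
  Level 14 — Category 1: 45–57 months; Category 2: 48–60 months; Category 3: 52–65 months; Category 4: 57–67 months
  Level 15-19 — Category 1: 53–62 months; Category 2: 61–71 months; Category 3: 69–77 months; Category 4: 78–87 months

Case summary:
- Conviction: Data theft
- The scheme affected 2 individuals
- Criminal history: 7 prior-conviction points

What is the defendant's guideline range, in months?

Base offense level for data theft: 2.
Final offense level: 2.
Criminal history: 7 prior points → Category 4 (5+).
Level 2 falls in the 1-3 band.
Grid: Level 1-3 × Category 4 = 17-28 months.

17-28 months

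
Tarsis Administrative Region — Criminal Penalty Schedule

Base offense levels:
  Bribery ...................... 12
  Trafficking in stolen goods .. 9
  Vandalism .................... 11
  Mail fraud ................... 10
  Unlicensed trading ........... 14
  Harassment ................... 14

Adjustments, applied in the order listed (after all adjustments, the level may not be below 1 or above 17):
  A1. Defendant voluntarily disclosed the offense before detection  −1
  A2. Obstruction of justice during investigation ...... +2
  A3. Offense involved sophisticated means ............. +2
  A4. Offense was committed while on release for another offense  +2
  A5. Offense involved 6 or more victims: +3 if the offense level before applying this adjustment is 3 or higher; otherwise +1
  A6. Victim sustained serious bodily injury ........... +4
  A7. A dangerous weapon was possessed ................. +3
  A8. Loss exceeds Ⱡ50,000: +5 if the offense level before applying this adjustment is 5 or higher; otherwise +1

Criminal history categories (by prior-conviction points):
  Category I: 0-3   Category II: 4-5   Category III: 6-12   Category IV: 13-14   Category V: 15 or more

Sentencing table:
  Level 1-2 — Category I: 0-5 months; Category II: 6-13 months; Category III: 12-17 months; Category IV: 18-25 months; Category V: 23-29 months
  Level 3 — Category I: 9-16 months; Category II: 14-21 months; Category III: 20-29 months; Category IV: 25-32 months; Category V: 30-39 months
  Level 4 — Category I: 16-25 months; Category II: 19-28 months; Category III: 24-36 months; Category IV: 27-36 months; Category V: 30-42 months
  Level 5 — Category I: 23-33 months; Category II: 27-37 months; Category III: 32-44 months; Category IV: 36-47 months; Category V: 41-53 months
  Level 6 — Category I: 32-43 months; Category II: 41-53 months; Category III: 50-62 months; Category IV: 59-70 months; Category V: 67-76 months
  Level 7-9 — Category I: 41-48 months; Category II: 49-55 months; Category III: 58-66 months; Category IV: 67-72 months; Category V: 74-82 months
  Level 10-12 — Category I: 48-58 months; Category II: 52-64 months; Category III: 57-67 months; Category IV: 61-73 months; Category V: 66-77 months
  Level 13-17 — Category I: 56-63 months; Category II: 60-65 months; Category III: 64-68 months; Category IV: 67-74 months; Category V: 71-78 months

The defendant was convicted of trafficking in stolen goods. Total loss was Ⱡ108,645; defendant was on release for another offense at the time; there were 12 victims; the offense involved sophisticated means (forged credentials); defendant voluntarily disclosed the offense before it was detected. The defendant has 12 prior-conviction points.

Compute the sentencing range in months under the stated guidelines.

64-68 months

Base offense level for trafficking in stolen goods: 9.
A1 applies: 9 − 1 = 8.
A3 applies: 8 + 2 = 10.
A4 applies: 10 + 2 = 12.
A5 applies (level before this adjustment is 12 ≥ 3, so +3): 12 + 3 = 15.
A6 does not apply.
A7 does not apply.
A8 applies (level before this adjustment is 15 ≥ 5, so +5): 15 + 5 = 20.
Level 20 exceeds the maximum of 17; capped at 17.
Final offense level: 17.
Criminal history: 12 prior points → Category III (6-12).
Level 17 falls in the 13-17 band.
Grid: Level 13-17 × Category III = 64-68 months.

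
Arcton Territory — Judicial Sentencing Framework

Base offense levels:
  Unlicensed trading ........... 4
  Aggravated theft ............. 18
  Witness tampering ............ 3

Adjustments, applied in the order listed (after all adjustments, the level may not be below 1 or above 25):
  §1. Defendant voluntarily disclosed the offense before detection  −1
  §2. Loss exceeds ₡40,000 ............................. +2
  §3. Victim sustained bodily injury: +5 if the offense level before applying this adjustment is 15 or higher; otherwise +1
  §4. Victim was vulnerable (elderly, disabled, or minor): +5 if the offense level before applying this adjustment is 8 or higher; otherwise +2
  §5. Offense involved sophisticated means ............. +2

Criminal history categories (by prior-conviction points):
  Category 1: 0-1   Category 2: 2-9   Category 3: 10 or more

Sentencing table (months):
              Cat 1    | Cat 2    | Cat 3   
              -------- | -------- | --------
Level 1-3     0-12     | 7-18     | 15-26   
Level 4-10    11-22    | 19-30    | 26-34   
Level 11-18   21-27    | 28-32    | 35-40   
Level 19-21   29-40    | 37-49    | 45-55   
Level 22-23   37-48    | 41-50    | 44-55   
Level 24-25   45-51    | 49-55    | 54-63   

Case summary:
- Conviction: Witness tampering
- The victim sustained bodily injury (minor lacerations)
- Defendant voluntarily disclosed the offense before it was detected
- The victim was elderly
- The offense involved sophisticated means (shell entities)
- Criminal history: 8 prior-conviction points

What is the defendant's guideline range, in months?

19-30 months

Base offense level for witness tampering: 3.
§1 applies: 3 − 1 = 2.
§2 does not apply.
§3 applies (level before this adjustment is 2 < 15, so +1): 2 + 1 = 3.
§4 applies (level before this adjustment is 3 < 8, so +2): 3 + 2 = 5.
§5 applies: 5 + 2 = 7.
Final offense level: 7.
Criminal history: 8 prior points → Category 2 (2-9).
Level 7 falls in the 4-10 band.
Grid: Level 4-10 × Category 2 = 19-30 months.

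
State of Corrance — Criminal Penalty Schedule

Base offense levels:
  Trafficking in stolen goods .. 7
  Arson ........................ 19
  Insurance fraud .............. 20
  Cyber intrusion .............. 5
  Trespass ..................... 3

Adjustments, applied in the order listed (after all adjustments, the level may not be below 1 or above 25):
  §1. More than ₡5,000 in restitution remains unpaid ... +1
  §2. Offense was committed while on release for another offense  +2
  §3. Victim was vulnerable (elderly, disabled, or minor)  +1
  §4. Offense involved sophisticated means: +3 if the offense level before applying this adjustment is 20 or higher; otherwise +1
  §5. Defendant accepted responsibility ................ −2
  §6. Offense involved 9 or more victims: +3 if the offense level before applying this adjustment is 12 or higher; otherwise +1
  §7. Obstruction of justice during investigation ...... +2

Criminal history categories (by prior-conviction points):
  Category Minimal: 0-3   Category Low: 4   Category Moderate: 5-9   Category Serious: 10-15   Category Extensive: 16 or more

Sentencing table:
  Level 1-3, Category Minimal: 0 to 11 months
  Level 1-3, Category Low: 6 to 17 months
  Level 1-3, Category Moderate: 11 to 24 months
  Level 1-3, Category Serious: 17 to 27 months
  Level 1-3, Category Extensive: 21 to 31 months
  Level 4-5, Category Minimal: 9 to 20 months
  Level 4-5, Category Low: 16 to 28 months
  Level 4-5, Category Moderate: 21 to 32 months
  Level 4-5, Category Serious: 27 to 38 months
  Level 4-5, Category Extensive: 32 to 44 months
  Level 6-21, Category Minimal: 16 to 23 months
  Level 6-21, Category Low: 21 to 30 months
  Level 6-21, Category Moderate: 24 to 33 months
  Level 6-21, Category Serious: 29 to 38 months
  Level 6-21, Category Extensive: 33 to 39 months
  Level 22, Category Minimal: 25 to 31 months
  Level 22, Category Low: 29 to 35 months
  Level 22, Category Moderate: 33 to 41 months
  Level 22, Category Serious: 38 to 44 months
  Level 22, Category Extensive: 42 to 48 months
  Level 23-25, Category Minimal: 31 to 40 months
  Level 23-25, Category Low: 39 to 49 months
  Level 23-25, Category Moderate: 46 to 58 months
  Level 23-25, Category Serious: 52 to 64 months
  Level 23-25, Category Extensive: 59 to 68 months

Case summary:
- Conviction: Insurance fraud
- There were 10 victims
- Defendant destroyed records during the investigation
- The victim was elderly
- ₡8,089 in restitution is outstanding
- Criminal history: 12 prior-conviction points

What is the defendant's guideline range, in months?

52-64 months

Base offense level for insurance fraud: 20.
§1 applies: 20 + 1 = 21.
§2 does not apply.
§3 applies: 21 + 1 = 22.
§4 does not apply.
§5 does not apply.
§6 applies (level before this adjustment is 22 ≥ 12, so +3): 22 + 3 = 25.
§7 applies: 25 + 2 = 27.
Level 27 exceeds the maximum of 25; capped at 25.
Final offense level: 25.
Criminal history: 12 prior points → Category Serious (10-15).
Level 25 falls in the 23-25 band.
Grid: Level 23-25 × Category Serious = 52-64 months.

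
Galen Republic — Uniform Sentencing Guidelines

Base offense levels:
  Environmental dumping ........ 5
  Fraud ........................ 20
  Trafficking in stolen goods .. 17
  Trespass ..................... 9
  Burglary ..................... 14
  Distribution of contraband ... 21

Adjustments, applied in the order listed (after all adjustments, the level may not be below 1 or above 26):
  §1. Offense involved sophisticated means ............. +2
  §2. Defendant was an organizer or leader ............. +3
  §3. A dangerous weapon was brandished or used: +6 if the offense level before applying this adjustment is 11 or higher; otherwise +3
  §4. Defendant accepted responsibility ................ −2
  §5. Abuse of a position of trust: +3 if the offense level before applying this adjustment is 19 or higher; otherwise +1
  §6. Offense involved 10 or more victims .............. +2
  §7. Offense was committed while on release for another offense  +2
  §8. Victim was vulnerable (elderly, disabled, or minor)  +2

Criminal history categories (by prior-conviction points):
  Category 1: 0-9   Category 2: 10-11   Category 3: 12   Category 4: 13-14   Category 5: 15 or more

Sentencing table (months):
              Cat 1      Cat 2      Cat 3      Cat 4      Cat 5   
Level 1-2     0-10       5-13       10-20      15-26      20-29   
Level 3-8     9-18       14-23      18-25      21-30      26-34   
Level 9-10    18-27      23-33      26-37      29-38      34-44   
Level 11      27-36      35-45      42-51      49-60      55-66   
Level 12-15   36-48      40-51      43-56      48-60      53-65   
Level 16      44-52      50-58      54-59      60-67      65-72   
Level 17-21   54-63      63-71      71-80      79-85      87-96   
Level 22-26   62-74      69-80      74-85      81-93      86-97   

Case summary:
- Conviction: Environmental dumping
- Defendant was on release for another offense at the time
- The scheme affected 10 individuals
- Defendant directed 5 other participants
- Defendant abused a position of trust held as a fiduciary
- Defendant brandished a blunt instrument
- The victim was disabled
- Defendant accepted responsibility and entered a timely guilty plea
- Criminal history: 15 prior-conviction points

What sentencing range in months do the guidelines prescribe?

Base offense level for environmental dumping: 5.
§2 applies: 5 + 3 = 8.
§3 applies (level before this adjustment is 8 < 11, so +3): 8 + 3 = 11.
§4 applies: 11 − 2 = 9.
§5 applies (level before this adjustment is 9 < 19, so +1): 9 + 1 = 10.
§6 applies: 10 + 2 = 12.
§7 applies: 12 + 2 = 14.
§8 applies: 14 + 2 = 16.
Final offense level: 16.
Criminal history: 15 prior points → Category 5 (15+).
Level 16 falls in the 16 band.
Grid: Level 16 × Category 5 = 65-72 months.

65-72 months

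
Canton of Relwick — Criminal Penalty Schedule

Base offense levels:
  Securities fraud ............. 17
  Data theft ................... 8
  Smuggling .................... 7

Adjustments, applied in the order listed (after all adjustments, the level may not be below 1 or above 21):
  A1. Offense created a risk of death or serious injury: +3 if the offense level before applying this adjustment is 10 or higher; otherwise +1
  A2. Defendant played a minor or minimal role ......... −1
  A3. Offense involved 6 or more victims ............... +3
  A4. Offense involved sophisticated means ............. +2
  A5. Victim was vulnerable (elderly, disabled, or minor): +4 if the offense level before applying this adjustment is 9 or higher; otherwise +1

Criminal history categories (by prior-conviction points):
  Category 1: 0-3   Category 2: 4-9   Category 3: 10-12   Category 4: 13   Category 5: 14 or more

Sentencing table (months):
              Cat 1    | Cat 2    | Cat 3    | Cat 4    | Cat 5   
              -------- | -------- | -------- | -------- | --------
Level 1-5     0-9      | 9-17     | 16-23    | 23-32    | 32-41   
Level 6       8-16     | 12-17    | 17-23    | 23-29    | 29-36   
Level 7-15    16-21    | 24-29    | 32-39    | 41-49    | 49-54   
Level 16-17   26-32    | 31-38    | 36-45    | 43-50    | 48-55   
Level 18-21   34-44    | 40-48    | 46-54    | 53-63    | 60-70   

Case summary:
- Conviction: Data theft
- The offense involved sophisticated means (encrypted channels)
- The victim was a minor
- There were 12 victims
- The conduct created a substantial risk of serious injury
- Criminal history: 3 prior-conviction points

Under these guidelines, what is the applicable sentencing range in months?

Base offense level for data theft: 8.
A1 applies (level before this adjustment is 8 < 10, so +1): 8 + 1 = 9.
A2 does not apply.
A3 applies: 9 + 3 = 12.
A4 applies: 12 + 2 = 14.
A5 applies (level before this adjustment is 14 ≥ 9, so +4): 14 + 4 = 18.
Final offense level: 18.
Criminal history: 3 prior points → Category 1 (0-3).
Level 18 falls in the 18-21 band.
Grid: Level 18-21 × Category 1 = 34-44 months.

34-44 months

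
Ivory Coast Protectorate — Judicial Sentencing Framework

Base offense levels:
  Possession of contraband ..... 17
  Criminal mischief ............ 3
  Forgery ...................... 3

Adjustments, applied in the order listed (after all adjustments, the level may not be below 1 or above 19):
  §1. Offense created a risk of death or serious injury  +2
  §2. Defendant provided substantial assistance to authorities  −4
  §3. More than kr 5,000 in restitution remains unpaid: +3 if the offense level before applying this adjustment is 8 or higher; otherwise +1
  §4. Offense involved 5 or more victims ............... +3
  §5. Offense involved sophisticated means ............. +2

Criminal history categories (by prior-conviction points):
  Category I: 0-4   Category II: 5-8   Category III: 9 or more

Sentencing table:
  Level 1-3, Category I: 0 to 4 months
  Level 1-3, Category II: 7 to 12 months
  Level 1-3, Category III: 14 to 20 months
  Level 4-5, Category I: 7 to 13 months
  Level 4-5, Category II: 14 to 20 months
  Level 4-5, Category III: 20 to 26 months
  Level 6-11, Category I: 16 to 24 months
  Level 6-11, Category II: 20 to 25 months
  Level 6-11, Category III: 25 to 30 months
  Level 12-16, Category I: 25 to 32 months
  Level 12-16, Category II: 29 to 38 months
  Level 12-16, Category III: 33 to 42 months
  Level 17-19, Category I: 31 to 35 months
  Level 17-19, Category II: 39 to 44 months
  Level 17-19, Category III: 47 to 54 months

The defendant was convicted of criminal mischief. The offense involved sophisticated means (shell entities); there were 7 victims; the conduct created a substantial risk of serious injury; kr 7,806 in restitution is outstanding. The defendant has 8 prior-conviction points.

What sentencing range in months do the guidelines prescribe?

20-25 months

Base offense level for criminal mischief: 3.
§1 applies: 3 + 2 = 5.
§2 does not apply.
§3 applies (level before this adjustment is 5 < 8, so +1): 5 + 1 = 6.
§4 applies: 6 + 3 = 9.
§5 applies: 9 + 2 = 11.
Final offense level: 11.
Criminal history: 8 prior points → Category II (5-8).
Level 11 falls in the 6-11 band.
Grid: Level 6-11 × Category II = 20-25 months.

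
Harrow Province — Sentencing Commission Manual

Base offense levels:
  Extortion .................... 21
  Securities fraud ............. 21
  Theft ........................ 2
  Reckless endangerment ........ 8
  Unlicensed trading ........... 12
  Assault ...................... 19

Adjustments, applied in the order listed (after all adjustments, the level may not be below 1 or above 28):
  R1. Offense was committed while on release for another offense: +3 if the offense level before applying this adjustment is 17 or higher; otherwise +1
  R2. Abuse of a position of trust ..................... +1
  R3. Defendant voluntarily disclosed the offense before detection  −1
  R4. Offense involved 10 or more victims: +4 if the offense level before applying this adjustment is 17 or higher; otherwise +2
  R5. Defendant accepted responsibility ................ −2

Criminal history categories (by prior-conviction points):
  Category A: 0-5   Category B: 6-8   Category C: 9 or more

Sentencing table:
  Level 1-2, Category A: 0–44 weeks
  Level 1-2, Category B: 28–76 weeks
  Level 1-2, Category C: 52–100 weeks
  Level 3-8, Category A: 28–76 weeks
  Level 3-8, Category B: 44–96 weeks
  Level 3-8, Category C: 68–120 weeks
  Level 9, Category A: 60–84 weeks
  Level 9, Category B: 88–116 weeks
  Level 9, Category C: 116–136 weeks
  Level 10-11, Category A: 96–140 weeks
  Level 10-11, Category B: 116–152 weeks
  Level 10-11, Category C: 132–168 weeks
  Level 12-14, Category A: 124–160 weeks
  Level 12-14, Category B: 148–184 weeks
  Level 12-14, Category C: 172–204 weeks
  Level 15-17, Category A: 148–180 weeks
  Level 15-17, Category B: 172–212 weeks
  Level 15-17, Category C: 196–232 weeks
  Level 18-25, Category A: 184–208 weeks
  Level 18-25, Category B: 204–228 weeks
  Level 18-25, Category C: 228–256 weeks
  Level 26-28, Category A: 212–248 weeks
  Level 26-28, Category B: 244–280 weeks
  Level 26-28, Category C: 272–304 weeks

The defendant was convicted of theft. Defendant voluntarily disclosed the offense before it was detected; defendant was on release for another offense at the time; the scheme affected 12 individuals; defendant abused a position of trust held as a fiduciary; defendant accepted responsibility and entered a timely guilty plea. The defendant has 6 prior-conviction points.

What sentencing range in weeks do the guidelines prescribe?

44-96 weeks

Base offense level for theft: 2.
R1 applies (level before this adjustment is 2 < 17, so +1): 2 + 1 = 3.
R2 applies: 3 + 1 = 4.
R3 applies: 4 − 1 = 3.
R4 applies (level before this adjustment is 3 < 17, so +2): 3 + 2 = 5.
R5 applies: 5 − 2 = 3.
Final offense level: 3.
Criminal history: 6 prior points → Category B (6-8).
Level 3 falls in the 3-8 band.
Grid: Level 3-8 × Category B = 44-96 weeks.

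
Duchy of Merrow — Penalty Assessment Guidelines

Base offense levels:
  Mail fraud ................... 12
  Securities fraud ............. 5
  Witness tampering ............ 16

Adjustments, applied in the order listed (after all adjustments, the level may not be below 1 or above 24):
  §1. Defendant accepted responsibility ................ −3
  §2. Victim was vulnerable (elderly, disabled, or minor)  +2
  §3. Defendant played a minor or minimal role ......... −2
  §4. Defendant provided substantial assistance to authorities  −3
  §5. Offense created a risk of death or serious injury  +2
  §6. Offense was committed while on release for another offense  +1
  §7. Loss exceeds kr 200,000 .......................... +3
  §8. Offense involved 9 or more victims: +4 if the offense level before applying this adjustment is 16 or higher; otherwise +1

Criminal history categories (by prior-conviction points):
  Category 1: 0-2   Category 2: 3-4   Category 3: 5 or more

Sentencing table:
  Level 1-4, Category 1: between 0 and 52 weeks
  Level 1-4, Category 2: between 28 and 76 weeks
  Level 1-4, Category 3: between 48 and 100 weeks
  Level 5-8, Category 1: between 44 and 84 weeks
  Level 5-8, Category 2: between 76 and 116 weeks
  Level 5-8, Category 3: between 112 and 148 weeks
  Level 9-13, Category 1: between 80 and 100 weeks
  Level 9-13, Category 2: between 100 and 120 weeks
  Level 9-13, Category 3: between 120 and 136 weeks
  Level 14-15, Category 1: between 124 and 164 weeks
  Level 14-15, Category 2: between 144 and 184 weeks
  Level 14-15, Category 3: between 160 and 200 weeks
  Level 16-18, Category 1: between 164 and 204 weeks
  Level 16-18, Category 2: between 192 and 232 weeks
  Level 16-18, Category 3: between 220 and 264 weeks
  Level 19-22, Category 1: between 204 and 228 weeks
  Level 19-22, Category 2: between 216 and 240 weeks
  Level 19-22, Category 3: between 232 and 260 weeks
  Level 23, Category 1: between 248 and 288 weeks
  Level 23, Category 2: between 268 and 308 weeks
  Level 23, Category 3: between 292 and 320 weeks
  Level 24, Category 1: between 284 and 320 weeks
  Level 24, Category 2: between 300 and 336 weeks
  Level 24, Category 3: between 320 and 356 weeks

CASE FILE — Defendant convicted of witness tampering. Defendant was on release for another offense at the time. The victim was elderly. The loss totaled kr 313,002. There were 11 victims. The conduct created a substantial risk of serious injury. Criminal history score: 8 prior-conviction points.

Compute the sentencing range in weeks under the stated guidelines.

320-356 weeks

Base offense level for witness tampering: 16.
§1 does not apply.
§2 applies: 16 + 2 = 18.
§4 does not apply.
§5 applies: 18 + 2 = 20.
§6 applies: 20 + 1 = 21.
§7 applies: 21 + 3 = 24.
§8 applies (level before this adjustment is 24 ≥ 16, so +4): 24 + 4 = 28.
Level 28 exceeds the maximum of 24; capped at 24.
Final offense level: 24.
Criminal history: 8 prior points → Category 3 (5+).
Level 24 falls in the 24 band.
Grid: Level 24 × Category 3 = 320-356 weeks.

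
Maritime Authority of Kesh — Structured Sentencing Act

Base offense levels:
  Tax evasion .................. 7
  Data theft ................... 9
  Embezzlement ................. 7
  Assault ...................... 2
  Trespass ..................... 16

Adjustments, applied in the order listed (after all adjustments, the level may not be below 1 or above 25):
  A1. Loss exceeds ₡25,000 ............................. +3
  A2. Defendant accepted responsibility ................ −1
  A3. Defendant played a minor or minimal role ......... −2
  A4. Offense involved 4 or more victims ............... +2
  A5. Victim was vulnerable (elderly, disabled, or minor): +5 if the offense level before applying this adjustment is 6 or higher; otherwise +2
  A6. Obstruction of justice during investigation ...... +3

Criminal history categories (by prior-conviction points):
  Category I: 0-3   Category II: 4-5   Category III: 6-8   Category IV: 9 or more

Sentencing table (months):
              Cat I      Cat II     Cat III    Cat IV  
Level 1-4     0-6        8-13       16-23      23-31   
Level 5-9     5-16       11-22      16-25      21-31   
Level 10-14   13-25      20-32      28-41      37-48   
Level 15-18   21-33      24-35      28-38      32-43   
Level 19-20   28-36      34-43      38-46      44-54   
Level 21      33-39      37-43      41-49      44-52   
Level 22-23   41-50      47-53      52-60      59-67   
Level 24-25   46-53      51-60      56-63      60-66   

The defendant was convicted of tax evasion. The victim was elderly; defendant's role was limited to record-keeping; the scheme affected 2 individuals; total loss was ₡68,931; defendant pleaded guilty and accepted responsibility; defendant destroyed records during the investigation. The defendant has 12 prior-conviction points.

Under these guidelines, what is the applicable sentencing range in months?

Base offense level for tax evasion: 7.
A1 applies: 7 + 3 = 10.
A2 applies: 10 − 1 = 9.
A3 applies: 9 − 2 = 7.
A4 does not apply.
A5 applies (level before this adjustment is 7 ≥ 6, so +5): 7 + 5 = 12.
A6 applies: 12 + 3 = 15.
Final offense level: 15.
Criminal history: 12 prior points → Category IV (9+).
Level 15 falls in the 15-18 band.
Grid: Level 15-18 × Category IV = 32-43 months.

32-43 months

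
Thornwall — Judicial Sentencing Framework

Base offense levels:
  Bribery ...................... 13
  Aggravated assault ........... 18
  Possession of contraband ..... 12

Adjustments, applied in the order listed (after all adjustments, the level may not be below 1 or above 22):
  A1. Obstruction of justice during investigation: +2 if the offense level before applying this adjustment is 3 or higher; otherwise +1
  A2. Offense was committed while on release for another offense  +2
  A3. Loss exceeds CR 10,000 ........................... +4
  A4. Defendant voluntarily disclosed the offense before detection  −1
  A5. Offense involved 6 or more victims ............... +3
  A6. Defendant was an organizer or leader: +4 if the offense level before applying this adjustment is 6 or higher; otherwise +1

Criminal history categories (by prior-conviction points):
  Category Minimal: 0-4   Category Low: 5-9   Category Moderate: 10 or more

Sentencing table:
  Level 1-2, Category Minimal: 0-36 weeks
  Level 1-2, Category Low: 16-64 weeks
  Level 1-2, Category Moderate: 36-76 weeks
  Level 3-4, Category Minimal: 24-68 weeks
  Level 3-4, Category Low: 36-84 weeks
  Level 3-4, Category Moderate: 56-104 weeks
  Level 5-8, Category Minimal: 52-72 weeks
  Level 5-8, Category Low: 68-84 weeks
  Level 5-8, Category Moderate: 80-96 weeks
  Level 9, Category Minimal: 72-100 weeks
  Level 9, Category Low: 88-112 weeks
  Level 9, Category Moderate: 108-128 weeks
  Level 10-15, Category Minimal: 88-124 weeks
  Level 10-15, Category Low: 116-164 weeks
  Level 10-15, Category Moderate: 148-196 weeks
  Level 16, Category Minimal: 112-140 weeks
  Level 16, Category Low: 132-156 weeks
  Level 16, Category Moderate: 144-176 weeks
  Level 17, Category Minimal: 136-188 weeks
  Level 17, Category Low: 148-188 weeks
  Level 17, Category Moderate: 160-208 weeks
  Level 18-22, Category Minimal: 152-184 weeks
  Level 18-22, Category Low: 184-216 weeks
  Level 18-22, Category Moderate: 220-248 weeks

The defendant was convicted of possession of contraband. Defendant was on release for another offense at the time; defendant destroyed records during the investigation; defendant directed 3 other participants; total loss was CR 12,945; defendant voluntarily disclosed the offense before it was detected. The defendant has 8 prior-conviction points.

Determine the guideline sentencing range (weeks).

Base offense level for possession of contraband: 12.
A1 applies (level before this adjustment is 12 ≥ 3, so +2): 12 + 2 = 14.
A2 applies: 14 + 2 = 16.
A3 applies: 16 + 4 = 20.
A4 applies: 20 − 1 = 19.
A5 does not apply.
A6 applies (level before this adjustment is 19 ≥ 6, so +4): 19 + 4 = 23.
Level 23 exceeds the maximum of 22; capped at 22.
Final offense level: 22.
Criminal history: 8 prior points → Category Low (5-9).
Level 22 falls in the 18-22 band.
Grid: Level 18-22 × Category Low = 184-216 weeks.

184-216 weeks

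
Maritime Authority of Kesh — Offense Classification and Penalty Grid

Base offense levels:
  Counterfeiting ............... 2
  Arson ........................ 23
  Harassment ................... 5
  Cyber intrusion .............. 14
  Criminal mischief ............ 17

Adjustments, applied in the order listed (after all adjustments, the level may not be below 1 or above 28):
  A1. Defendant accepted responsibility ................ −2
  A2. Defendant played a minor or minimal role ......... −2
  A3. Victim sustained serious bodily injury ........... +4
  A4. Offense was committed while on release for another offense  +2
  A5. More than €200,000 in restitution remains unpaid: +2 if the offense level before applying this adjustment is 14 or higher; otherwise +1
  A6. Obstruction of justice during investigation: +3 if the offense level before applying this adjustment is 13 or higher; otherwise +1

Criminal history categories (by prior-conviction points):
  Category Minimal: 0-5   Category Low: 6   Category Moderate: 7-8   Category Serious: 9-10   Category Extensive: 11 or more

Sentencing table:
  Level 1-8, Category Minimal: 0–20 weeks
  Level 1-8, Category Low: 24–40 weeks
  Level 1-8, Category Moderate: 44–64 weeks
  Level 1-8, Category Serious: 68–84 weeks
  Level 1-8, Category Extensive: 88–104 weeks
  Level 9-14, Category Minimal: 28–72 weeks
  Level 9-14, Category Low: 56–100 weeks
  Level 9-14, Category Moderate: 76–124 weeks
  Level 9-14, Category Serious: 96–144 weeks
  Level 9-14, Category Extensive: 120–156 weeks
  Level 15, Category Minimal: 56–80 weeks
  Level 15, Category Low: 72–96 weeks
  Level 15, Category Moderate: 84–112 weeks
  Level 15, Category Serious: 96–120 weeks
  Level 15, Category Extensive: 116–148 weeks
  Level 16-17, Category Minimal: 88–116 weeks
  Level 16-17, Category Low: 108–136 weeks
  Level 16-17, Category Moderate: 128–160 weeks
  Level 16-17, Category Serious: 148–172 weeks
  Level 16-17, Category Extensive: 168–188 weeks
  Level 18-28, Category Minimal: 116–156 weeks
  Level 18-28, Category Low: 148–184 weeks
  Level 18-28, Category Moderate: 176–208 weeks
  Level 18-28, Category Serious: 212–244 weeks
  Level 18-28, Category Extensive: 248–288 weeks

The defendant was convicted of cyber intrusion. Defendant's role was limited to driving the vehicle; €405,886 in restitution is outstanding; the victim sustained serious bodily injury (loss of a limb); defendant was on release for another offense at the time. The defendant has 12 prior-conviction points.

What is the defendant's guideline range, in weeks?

Base offense level for cyber intrusion: 14.
A2 applies: 14 − 2 = 12.
A3 applies: 12 + 4 = 16.
A4 applies: 16 + 2 = 18.
A5 applies (level before this adjustment is 18 ≥ 14, so +2): 18 + 2 = 20.
A6 does not apply.
Final offense level: 20.
Criminal history: 12 prior points → Category Extensive (11+).
Level 20 falls in the 18-28 band.
Grid: Level 18-28 × Category Extensive = 248-288 weeks.

248-288 weeks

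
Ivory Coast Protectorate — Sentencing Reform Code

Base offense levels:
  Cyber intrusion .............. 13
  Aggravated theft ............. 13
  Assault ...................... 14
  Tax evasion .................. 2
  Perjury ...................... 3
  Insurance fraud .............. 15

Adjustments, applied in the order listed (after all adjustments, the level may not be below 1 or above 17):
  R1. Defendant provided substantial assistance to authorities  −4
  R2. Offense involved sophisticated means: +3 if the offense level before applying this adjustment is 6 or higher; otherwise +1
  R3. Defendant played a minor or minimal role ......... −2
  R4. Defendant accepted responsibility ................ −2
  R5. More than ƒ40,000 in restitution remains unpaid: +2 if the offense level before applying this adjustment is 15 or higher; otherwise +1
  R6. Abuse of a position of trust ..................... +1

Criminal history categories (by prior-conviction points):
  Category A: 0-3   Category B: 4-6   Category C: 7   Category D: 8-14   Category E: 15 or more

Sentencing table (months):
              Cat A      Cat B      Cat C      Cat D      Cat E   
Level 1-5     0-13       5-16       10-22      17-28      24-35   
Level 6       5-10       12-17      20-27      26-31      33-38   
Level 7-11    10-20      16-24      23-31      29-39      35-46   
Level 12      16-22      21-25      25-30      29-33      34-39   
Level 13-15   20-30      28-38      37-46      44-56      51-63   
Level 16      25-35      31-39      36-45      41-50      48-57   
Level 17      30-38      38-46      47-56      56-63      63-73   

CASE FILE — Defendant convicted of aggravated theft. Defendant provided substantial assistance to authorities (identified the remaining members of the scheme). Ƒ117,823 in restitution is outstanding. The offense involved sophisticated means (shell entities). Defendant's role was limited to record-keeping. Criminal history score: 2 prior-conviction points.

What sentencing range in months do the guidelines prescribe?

Base offense level for aggravated theft: 13.
R1 applies: 13 − 4 = 9.
R2 applies (level before this adjustment is 9 ≥ 6, so +3): 9 + 3 = 12.
R3 applies: 12 − 2 = 10.
R5 applies (level before this adjustment is 10 < 15, so +1): 10 + 1 = 11.
R6 does not apply.
Final offense level: 11.
Criminal history: 2 prior points → Category A (0-3).
Level 11 falls in the 7-11 band.
Grid: Level 7-11 × Category A = 10-20 months.

10-20 months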